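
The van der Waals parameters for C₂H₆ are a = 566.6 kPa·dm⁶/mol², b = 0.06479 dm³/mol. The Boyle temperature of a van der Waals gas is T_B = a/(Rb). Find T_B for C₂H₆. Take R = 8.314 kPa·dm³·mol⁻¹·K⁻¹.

For a van der Waals gas the second virial coefficient B₂ = b − a/(RT) vanishes at T_B = a/(Rb).
T_B = 566.6/(8.314×0.06479) = 566.6/0.53866 = 1052 K

T_B ≈ 1052 K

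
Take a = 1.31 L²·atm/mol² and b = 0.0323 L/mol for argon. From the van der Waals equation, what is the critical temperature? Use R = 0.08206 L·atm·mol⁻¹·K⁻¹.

T_c ≈ 146.4 K

For a van der Waals gas, T_c = 8a/(27Rb).
T_c = 8×1.31/(27×0.08206×0.0323) = 10.480/0.071565 = 146.4 K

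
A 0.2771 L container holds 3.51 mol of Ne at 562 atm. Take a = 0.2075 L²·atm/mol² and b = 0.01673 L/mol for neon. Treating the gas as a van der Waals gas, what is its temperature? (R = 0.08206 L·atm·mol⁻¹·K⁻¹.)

T = (P + a n²/V²)(V − nb)/(nR)
P + a n²/V² = 562 + (0.2075)(3.51)²/(0.2771)² = 595.29 atm
V − nb = 0.2771 − (3.51)(0.01673) = 0.21838 L
T = (595.29)(0.21838)/((3.51)(0.08206)) = 451.3 K

T ≈ 451.3 K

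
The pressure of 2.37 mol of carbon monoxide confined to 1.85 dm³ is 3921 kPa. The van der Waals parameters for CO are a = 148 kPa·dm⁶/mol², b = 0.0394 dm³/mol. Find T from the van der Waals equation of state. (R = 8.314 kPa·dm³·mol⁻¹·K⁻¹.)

T ≈ 371.2 K

T = (P + a n²/V²)(V − nb)/(nR)
P + a n²/V² = 3921 + (148)(2.37)²/(1.85)² = 4163.9 kPa
V − nb = 1.85 − (2.37)(0.0394) = 1.7566 dm³
T = (4163.9)(1.7566)/((2.37)(8.314)) = 371.2 K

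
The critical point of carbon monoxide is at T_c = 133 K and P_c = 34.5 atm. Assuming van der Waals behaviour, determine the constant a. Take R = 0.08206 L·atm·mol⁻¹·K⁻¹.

From T_c = 8a/(27Rb) and P_c = a/(27b²): a = 27 R² T_c²/(64 P_c).
a = 27×(0.08206)²×(133)²/(64×34.5) = 3216.1/2208.0 = 1.457 L²·atm/mol²

a ≈ 1.457 L²·atm/mol²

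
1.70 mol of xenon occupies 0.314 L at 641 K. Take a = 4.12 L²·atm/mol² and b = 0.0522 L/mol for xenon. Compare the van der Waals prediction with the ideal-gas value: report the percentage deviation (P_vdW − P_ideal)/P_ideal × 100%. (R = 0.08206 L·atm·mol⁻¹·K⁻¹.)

Ideal: P_ideal = nRT/V = (1.70)(0.08206)(641)/0.314 = 284.780 atm
vdW: P = nRT/(V − nb) − a n²/V² = 89.4208/0.225260 − 11.9068/0.0985960 = 396.967 − 120.764 = 276.203 atm
% deviation = (276.203 − 284.780)/284.780 × 100% = -3.01%

-3.01 %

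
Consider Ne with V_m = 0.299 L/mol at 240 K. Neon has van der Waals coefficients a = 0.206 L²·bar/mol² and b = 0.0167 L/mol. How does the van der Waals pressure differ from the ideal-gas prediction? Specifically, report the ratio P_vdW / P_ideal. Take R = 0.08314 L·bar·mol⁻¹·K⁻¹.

P_vdW / P_ideal ≈ 1.025

Ideal: P_ideal = RT/V_m = (0.08314)(240)/0.299 = 66.7344 bar
vdW: P = RT/(V_m − b) − a/V_m² = 19.9536/0.282300 − 0.206/0.0894010 = 70.6823 − 2.30422 = 68.3781 bar
Ratio = 68.3781/66.7344 = 1.025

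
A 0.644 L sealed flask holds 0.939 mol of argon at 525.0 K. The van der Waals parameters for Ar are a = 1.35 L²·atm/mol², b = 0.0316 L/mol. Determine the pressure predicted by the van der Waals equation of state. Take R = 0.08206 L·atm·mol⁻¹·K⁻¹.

P ≈ 62.98 atm

P = nRT/(V − nb) − a n²/V²
nRT/(V − nb) = (0.939)(0.08206)(525.0)/(0.644 − 0.939×0.0316) = 40.454/0.61433 = 65.851 atm
a n²/V² = (1.35)(0.939)²/(0.644)² = 2.8701 atm
P = 65.851 − 2.8701 = 62.98 atm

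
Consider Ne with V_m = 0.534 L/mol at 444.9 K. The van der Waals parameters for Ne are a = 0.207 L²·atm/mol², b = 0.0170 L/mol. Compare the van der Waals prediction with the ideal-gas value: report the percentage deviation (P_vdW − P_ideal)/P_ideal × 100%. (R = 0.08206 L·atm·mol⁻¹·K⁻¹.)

2.23 %

Ideal: P_ideal = RT/V_m = (0.08206)(444.9)/0.534 = 68.3680 atm
vdW: P = RT/(V_m − b) − a/V_m² = 36.5085/0.517000 − 0.207/0.285156 = 70.6161 − 0.725918 = 69.8902 atm
% deviation = (69.8902 − 68.3680)/68.3680 × 100% = 2.23%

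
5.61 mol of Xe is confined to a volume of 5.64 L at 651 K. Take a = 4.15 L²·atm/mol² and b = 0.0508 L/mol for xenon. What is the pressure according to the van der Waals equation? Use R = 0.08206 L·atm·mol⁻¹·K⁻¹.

P ≈ 51.86 atm

P = nRT/(V − nb) − a n²/V²
nRT/(V − nb) = (5.61)(0.08206)(651)/(5.64 − 5.61×0.0508) = 299.69/5.3550 = 55.965 atm
a n²/V² = (4.15)(5.61)²/(5.64)² = 4.1060 atm
P = 55.965 − 4.1060 = 51.86 atm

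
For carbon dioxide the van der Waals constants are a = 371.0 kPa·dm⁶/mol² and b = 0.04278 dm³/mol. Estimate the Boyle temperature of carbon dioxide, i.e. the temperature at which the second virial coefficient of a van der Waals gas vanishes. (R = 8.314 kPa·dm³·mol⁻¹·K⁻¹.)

For a van der Waals gas the second virial coefficient B₂ = b − a/(RT) vanishes at T_B = a/(Rb).
T_B = 371.0/(8.314×0.04278) = 371.0/0.35567 = 1043 K

T_B ≈ 1043 K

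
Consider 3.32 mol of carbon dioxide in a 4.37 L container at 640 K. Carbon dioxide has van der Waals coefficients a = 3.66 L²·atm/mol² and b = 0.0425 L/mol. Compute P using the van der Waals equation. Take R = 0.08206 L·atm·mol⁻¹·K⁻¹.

P = nRT/(V − nb) − a n²/V²
nRT/(V − nb) = (3.32)(0.08206)(640)/(4.37 − 3.32×0.0425) = 174.36/4.2289 = 41.231 atm
a n²/V² = (3.66)(3.32)²/(4.37)² = 2.1125 atm
P = 41.231 − 2.1125 = 39.12 atm

P ≈ 39.12 atm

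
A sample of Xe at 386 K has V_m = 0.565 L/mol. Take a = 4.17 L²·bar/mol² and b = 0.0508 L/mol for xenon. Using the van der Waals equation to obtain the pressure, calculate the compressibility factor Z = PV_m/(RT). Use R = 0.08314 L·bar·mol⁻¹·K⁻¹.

P = RT/(V_m − b) − a/V_m² = (0.08314)(386)/(0.565 − 0.0508) − 4.17/(0.565)²
  = 32.092/0.51420 − 13.063 = 62.412 − 13.063 = 49.349 bar
Z = PV_m/(RT) = (49.349)(0.565)/((0.08314)(386)) = 27.882/32.092 = 0.8688

Z ≈ 0.8688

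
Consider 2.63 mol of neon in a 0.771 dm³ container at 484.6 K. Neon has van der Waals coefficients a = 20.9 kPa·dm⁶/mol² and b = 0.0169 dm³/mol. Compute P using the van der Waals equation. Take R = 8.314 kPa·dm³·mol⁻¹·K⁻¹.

P = nRT/(V − nb) − a n²/V²
nRT/(V − nb) = (2.63)(8.314)(484.6)/(0.771 − 2.63×0.0169) = 10596/0.72655 = 14584 kPa
a n²/V² = (20.9)(2.63)²/(0.771)² = 243.19 kPa
P = 14584 − 243.19 = 14341 kPa

P ≈ 14341 kPa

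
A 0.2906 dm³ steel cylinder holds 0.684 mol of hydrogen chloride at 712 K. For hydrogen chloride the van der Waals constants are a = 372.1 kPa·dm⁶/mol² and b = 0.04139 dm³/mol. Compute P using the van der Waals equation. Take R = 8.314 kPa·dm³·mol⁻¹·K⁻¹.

P = nRT/(V − nb) − a n²/V²
nRT/(V − nb) = (0.684)(8.314)(712)/(0.2906 − 0.684×0.04139) = 4049.0/0.26229 = 15437 kPa
a n²/V² = (372.1)(0.684)²/(0.2906)² = 2061.5 kPa
P = 15437 − 2061.5 = 13376 kPa

P ≈ 13376 kPa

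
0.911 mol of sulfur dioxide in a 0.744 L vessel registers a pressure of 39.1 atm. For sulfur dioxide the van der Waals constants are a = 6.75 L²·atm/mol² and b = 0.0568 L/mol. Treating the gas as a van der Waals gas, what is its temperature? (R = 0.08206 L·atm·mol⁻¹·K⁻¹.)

T = (P + a n²/V²)(V − nb)/(nR)
P + a n²/V² = 39.1 + (6.75)(0.911)²/(0.744)² = 49.220 atm
V − nb = 0.744 − (0.911)(0.0568) = 0.69226 L
T = (49.220)(0.69226)/((0.911)(0.08206)) = 455.8 K

T ≈ 455.8 K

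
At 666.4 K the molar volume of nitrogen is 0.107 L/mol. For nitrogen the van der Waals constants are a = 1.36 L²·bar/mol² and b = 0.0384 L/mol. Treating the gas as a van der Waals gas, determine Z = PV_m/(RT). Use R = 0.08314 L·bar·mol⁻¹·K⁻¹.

P = RT/(V_m − b) − a/V_m² = (0.08314)(666.4)/(0.107 − 0.0384) − 1.36/(0.107)²
  = 55.404/0.068600 − 118.79 = 807.64 − 118.79 = 688.85 bar
Z = PV_m/(RT) = (688.85)(0.107)/((0.08314)(666.4)) = 73.707/55.404 = 1.330

Z ≈ 1.330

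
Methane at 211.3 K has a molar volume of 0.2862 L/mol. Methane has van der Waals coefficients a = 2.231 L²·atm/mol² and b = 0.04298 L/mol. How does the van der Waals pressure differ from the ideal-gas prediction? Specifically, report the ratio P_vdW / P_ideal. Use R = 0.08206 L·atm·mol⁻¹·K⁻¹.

Ideal: P_ideal = RT/V_m = (0.08206)(211.3)/0.2862 = 60.5845 atm
vdW: P = RT/(V_m − b) − a/V_m² = 17.3393/0.243220 − 2.231/0.0819104 = 71.2906 − 27.2371 = 44.0535 atm
Ratio = 44.0535/60.5845 = 0.7271

P_vdW / P_ideal ≈ 0.7271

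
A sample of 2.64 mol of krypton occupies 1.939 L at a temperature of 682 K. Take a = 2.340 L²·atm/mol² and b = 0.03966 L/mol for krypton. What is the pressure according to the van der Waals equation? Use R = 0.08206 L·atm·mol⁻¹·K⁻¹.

P ≈ 76.21 atm

P = nRT/(V − nb) − a n²/V²
nRT/(V − nb) = (2.64)(0.08206)(682)/(1.939 − 2.64×0.03966) = 147.75/1.8343 = 80.548 atm
a n²/V² = (2.340)(2.64)²/(1.939)² = 4.3378 atm
P = 80.548 − 4.3378 = 76.21 atm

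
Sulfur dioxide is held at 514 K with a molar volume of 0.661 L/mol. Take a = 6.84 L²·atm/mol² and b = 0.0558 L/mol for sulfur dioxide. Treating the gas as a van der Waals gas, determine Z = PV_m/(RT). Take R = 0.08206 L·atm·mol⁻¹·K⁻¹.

P = RT/(V_m − b) − a/V_m² = (0.08206)(514)/(0.661 − 0.0558) − 6.84/(0.661)²
  = 42.179/0.60520 − 15.655 = 69.694 − 15.655 = 54.039 atm
Z = PV_m/(RT) = (54.039)(0.661)/((0.08206)(514)) = 35.720/42.179 = 0.8469

Z ≈ 0.8469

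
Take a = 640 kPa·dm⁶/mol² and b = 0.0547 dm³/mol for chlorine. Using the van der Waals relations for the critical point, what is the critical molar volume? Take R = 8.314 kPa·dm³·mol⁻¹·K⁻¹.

For a van der Waals gas, V_m,c = 3b.
V_m,c = 3×0.0547 = 0.1641 dm³/mol

V_m,c ≈ 0.1641 dm³/mol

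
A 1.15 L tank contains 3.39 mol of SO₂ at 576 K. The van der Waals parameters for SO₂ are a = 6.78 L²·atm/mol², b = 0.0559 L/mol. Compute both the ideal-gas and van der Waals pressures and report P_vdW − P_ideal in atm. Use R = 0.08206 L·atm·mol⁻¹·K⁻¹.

Ideal: P_ideal = nRT/V = (3.39)(0.08206)(576)/1.15 = 139.334 atm
vdW: P = nRT/(V − nb) − a n²/V² = 160.234/0.960499 − 77.9164/1.32250 = 166.824 − 58.9160 = 107.908 atm
ΔP = 107.908 − 139.334 = -31.43 atm

ΔP ≈ -31.43 atm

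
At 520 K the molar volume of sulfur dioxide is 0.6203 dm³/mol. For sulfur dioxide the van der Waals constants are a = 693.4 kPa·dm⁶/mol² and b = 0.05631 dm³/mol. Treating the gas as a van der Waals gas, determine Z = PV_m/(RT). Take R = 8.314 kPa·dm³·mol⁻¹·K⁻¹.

P = RT/(V_m − b) − a/V_m² = (8.314)(520)/(0.6203 − 0.05631) − 693.4/(0.6203)²
  = 4323.3/0.56399 − 1802.1 = 7665.6 − 1802.1 = 5863.5 kPa
Z = PV_m/(RT) = (5863.5)(0.6203)/((8.314)(520)) = 3637.1/4323.3 = 0.8413

Z ≈ 0.8413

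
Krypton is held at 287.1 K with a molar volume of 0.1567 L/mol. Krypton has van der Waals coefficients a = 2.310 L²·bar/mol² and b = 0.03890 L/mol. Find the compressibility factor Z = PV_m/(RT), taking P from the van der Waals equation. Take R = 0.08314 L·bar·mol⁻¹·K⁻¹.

P = RT/(V_m − b) − a/V_m² = (0.08314)(287.1)/(0.1567 − 0.03890) − 2.310/(0.1567)²
  = 23.869/0.11780 − 94.075 = 202.62 − 94.075 = 108.55 bar
Z = PV_m/(RT) = (108.55)(0.1567)/((0.08314)(287.1)) = 17.010/23.869 = 0.7126

Z ≈ 0.7126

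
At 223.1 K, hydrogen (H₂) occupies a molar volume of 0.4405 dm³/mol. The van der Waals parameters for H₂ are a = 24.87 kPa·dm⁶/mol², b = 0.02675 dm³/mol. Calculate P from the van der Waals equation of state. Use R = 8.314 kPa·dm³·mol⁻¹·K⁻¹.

P ≈ 4355 kPa

P = RT/(V_m − b) − a/V_m²
RT/(V_m − b) = (8.314)(223.1)/(0.4405 − 0.02675) = 1854.9/0.41375 = 4483.1 kPa
a/V_m² = 24.87/(0.4405)² = 128.17 kPa
P = 4483.1 − 128.17 = 4355 kPa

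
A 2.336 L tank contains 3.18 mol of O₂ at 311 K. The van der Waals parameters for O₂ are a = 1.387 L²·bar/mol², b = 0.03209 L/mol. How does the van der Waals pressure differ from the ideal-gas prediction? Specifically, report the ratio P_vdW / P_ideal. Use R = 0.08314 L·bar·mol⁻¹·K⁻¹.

P_vdW / P_ideal ≈ 0.9727

Ideal: P_ideal = nRT/V = (3.18)(0.08314)(311)/2.336 = 35.1985 bar
vdW: P = nRT/(V − nb) − a n²/V² = 82.2238/2.23395 − 14.0259/5.45690 = 36.8065 − 2.57031 = 34.2362 bar
Ratio = 34.2362/35.1985 = 0.9727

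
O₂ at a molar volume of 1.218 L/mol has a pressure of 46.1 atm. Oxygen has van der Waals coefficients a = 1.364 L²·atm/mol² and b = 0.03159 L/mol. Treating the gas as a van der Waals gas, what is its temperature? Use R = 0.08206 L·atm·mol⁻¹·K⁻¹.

T = (P + a/V_m²)(V_m − b)/R
P + a/V_m² = 46.1 + 1.364/(1.218)² = 47.019 atm
V_m − b = 1.218 − 0.03159 = 1.1864 L/mol
T = (47.019)(1.1864)/0.08206 = 679.8 K

T ≈ 679.8 K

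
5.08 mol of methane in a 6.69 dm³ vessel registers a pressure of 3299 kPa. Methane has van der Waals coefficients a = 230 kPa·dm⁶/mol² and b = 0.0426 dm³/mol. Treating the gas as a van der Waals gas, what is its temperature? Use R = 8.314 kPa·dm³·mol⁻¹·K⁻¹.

T ≈ 526.0 K

T = (P + a n²/V²)(V − nb)/(nR)
P + a n²/V² = 3299 + (230)(5.08)²/(6.69)² = 3431.6 kPa
V − nb = 6.69 − (5.08)(0.0426) = 6.4736 dm³
T = (3431.6)(6.4736)/((5.08)(8.314)) = 526.0 K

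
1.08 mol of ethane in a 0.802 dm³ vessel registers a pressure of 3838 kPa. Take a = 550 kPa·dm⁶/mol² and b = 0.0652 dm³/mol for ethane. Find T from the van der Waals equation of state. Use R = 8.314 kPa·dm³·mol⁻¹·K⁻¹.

T = (P + a n²/V²)(V − nb)/(nR)
P + a n²/V² = 3838 + (550)(1.08)²/(0.802)² = 4835.4 kPa
V − nb = 0.802 − (1.08)(0.0652) = 0.73158 dm³
T = (4835.4)(0.73158)/((1.08)(8.314)) = 394.0 K

T ≈ 394.0 K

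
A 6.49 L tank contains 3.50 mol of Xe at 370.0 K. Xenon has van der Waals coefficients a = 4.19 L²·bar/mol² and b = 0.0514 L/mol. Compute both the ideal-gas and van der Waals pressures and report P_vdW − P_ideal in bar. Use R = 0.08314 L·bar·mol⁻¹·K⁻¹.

Ideal: P_ideal = nRT/V = (3.50)(0.08314)(370.0)/6.49 = 16.5896 bar
vdW: P = nRT/(V − nb) − a n²/V² = 107.666/6.31010 − 51.3275/42.1201 = 17.0625 − 1.21860 = 15.8439 bar
ΔP = 15.8439 − 16.5896 = -0.746 bar

ΔP ≈ -0.746 bar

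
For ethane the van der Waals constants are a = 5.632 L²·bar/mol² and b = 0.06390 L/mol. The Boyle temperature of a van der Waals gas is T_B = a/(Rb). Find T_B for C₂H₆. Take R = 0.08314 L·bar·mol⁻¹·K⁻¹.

T_B ≈ 1060 K

For a van der Waals gas the second virial coefficient B₂ = b − a/(RT) vanishes at T_B = a/(Rb).
T_B = 5.632/(0.08314×0.06390) = 5.632/0.0053126 = 1060 K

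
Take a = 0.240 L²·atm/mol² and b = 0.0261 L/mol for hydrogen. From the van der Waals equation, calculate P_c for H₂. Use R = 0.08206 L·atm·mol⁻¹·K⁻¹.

P_c ≈ 13.05 atm

For a van der Waals gas, P_c = a/(27b²).
P_c = 0.240/(27×(0.0261)²) = 0.240/0.018393 = 13.05 atm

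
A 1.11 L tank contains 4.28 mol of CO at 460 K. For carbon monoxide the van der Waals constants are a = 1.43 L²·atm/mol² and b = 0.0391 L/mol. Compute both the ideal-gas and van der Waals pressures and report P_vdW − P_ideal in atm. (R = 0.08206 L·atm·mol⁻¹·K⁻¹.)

Ideal: P_ideal = nRT/V = (4.28)(0.08206)(460)/1.11 = 145.549 atm
vdW: P = nRT/(V − nb) − a n²/V² = 161.560/0.942652 − 26.1953/1.23210 = 171.389 − 21.2607 = 150.128 atm
ΔP = 150.128 − 145.549 = 4.58 atm

ΔP ≈ 4.58 atm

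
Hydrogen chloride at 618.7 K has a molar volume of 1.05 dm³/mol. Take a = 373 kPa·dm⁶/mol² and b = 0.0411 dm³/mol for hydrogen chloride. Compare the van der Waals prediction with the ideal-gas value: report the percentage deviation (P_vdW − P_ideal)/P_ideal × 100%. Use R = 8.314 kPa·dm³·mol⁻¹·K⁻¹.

Ideal: P_ideal = RT/V_m = (8.314)(618.7)/1.05 = 4898.93 kPa
vdW: P = RT/(V_m − b) − a/V_m² = 5143.87/1.00890 − 373/1.10250 = 5098.49 − 338.322 = 4760.17 kPa
% deviation = (4760.17 − 4898.93)/4898.93 × 100% = -2.83%

-2.83 %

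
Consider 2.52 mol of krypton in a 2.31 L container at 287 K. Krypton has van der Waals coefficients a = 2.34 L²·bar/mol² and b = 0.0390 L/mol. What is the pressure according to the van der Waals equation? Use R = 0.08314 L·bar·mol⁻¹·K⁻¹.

P = nRT/(V − nb) − a n²/V²
nRT/(V − nb) = (2.52)(0.08314)(287)/(2.31 − 2.52×0.0390) = 60.130/2.2117 = 27.187 bar
a n²/V² = (2.34)(2.52)²/(2.31)² = 2.7848 bar
P = 27.187 − 2.7848 = 24.40 bar

P ≈ 24.40 bar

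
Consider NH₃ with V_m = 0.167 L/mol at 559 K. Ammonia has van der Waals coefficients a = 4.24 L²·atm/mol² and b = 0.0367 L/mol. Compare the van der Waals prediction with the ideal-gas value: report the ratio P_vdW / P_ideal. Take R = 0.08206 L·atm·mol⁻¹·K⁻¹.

Ideal: P_ideal = RT/V_m = (0.08206)(559)/0.167 = 274.680 atm
vdW: P = RT/(V_m − b) − a/V_m² = 45.8715/0.130300 − 4.24/0.0278890 = 352.045 − 152.031 = 200.014 atm
Ratio = 200.014/274.680 = 0.7282

P_vdW / P_ideal ≈ 0.7282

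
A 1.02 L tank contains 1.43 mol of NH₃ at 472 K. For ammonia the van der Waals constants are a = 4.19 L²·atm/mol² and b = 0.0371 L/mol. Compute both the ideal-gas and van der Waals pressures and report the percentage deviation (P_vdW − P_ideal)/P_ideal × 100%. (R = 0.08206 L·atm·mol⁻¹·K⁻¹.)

Ideal: P_ideal = nRT/V = (1.43)(0.08206)(472)/1.02 = 54.3012 atm
vdW: P = nRT/(V − nb) − a n²/V² = 55.3872/0.966947 − 8.56813/1.04040 = 57.2805 − 8.23542 = 49.0451 atm
% deviation = (49.0451 − 54.3012)/54.3012 × 100% = -9.68%

-9.68 %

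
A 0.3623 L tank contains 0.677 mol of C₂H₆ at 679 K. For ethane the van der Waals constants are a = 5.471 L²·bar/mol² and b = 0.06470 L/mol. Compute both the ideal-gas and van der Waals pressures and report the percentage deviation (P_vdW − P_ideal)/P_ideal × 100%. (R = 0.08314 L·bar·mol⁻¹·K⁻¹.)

Ideal: P_ideal = nRT/V = (0.677)(0.08314)(679)/0.3623 = 105.487 bar
vdW: P = nRT/(V − nb) − a n²/V² = 38.2180/0.318498 − 2.50752/0.131261 = 119.994 − 19.1033 = 100.891 bar
% deviation = (100.891 − 105.487)/105.487 × 100% = -4.36%

-4.36 %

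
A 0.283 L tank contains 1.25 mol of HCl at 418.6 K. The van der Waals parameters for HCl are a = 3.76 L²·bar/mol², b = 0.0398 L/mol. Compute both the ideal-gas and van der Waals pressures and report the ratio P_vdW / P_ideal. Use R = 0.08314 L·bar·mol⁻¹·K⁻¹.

P_vdW / P_ideal ≈ 0.7361

Ideal: P_ideal = nRT/V = (1.25)(0.08314)(418.6)/0.283 = 153.721 bar
vdW: P = nRT/(V − nb) − a n²/V² = 43.5030/0.233250 − 5.87500/0.0800890 = 186.508 − 73.3559 = 113.152 bar
Ratio = 113.152/153.721 = 0.7361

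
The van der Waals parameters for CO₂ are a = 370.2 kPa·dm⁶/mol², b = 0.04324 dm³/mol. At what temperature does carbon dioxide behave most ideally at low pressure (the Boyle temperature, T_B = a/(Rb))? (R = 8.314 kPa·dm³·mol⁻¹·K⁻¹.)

For a van der Waals gas the second virial coefficient B₂ = b − a/(RT) vanishes at T_B = a/(Rb).
T_B = 370.2/(8.314×0.04324) = 370.2/0.35950 = 1030 K

T_B ≈ 1030 K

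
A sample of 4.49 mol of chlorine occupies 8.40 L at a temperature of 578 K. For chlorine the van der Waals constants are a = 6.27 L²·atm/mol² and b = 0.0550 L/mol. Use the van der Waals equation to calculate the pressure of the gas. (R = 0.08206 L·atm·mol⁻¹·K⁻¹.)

P = nRT/(V − nb) − a n²/V²
nRT/(V − nb) = (4.49)(0.08206)(578)/(8.40 − 4.49×0.0550) = 212.96/8.1531 = 26.120 atm
a n²/V² = (6.27)(4.49)²/(8.40)² = 1.7914 atm
P = 26.120 − 1.7914 = 24.33 atm

P ≈ 24.33 atm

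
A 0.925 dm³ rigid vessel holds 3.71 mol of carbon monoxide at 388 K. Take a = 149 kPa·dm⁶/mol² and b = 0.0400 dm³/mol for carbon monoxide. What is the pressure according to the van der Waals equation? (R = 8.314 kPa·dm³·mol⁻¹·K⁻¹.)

P ≈ 13014 kPa

P = nRT/(V − nb) − a n²/V²
nRT/(V − nb) = (3.71)(8.314)(388)/(0.925 − 3.71×0.0400) = 11968/0.77660 = 15411 kPa
a n²/V² = (149)(3.71)²/(0.925)² = 2396.9 kPa
P = 15411 − 2396.9 = 13014 kPa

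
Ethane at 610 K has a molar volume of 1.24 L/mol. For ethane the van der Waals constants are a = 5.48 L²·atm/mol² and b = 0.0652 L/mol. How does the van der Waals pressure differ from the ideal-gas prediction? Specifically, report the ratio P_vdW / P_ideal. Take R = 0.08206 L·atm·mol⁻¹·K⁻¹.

Ideal: P_ideal = RT/V_m = (0.08206)(610)/1.24 = 40.3682 atm
vdW: P = RT/(V_m − b) − a/V_m² = 50.0566/1.17480 − 5.48/1.53760 = 42.6086 − 3.56400 = 39.0446 atm
Ratio = 39.0446/40.3682 = 0.9672

P_vdW / P_ideal ≈ 0.9672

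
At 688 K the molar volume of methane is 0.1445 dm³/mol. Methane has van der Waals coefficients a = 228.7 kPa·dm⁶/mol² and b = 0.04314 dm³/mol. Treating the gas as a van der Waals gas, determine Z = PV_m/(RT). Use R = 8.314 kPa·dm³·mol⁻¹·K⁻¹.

P = RT/(V_m − b) − a/V_m² = (8.314)(688)/(0.1445 − 0.04314) − 228.7/(0.1445)²
  = 5720.0/0.10136 − 10953 = 56433 − 10953 = 45480 kPa
Z = PV_m/(RT) = (45480)(0.1445)/((8.314)(688)) = 6571.9/5720.0 = 1.149

Z ≈ 1.149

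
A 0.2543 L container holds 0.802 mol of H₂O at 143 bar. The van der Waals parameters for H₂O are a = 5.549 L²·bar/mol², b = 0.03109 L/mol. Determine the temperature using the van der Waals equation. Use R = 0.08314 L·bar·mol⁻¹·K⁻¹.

T ≈ 681.8 K

T = (P + a n²/V²)(V − nb)/(nR)
P + a n²/V² = 143 + (5.549)(0.802)²/(0.2543)² = 198.19 bar
V − nb = 0.2543 − (0.802)(0.03109) = 0.22937 L
T = (198.19)(0.22937)/((0.802)(0.08314)) = 681.8 K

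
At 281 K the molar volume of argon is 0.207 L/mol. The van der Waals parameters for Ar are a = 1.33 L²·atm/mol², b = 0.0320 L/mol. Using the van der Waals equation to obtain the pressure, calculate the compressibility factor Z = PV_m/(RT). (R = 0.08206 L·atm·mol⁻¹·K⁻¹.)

Z ≈ 0.9042

P = RT/(V_m − b) − a/V_m² = (0.08206)(281)/(0.207 − 0.0320) − 1.33/(0.207)²
  = 23.059/0.17500 − 31.039 = 131.77 − 31.039 = 100.73 atm
Z = PV_m/(RT) = (100.73)(0.207)/((0.08206)(281)) = 20.851/23.059 = 0.9042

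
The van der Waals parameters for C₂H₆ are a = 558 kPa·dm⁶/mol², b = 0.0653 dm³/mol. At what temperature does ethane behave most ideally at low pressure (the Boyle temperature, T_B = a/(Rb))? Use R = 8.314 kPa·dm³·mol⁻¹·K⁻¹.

T_B ≈ 1028 K

For a van der Waals gas the second virial coefficient B₂ = b − a/(RT) vanishes at T_B = a/(Rb).
T_B = 558/(8.314×0.0653) = 558/0.54290 = 1028 K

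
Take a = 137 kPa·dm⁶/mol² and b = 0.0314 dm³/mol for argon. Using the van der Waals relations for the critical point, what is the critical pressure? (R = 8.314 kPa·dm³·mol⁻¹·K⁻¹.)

P_c ≈ 5146 kPa

For a van der Waals gas, P_c = a/(27b²).
P_c = 137/(27×(0.0314)²) = 137/0.026621 = 5146 kPa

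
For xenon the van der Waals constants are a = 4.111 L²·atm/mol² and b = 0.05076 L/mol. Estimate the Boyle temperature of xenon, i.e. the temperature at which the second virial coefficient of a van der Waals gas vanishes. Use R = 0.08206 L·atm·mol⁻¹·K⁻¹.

T_B ≈ 986.9 K

For a van der Waals gas the second virial coefficient B₂ = b − a/(RT) vanishes at T_B = a/(Rb).
T_B = 4.111/(0.08206×0.05076) = 4.111/0.0041654 = 986.9 K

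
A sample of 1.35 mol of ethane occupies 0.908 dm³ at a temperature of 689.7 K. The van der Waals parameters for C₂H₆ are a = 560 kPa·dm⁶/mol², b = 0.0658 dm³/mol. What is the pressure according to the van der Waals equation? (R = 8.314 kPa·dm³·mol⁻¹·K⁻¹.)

P = nRT/(V − nb) − a n²/V²
nRT/(V − nb) = (1.35)(8.314)(689.7)/(0.908 − 1.35×0.0658) = 7741.1/0.81917 = 9449.9 kPa
a n²/V² = (560)(1.35)²/(0.908)² = 1237.9 kPa
P = 9449.9 − 1237.9 = 8212 kPa

P ≈ 8212 kPa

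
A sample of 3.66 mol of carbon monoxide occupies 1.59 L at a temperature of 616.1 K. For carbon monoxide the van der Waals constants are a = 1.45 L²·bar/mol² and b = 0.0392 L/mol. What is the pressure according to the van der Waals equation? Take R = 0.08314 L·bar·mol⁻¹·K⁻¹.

P ≈ 121.9 bar

P = nRT/(V − nb) − a n²/V²
nRT/(V − nb) = (3.66)(0.08314)(616.1)/(1.59 − 3.66×0.0392) = 187.47/1.4465 = 129.60 bar
a n²/V² = (1.45)(3.66)²/(1.59)² = 7.6831 bar
P = 129.60 − 7.6831 = 121.9 bar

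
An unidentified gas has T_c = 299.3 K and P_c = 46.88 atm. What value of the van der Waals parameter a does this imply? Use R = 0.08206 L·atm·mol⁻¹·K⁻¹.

From T_c = 8a/(27Rb) and P_c = a/(27b²): a = 27 R² T_c²/(64 P_c).
a = 27×(0.08206)²×(299.3)²/(64×46.88) = 16287/3000.3 = 5.428 L²·atm/mol²

a ≈ 5.428 L²·atm/mol²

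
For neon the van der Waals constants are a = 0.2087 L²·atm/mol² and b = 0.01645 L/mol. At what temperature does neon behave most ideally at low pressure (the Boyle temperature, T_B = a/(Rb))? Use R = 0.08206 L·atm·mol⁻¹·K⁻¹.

For a van der Waals gas the second virial coefficient B₂ = b − a/(RT) vanishes at T_B = a/(Rb).
T_B = 0.2087/(0.08206×0.01645) = 0.2087/0.0013499 = 154.6 K

T_B ≈ 154.6 K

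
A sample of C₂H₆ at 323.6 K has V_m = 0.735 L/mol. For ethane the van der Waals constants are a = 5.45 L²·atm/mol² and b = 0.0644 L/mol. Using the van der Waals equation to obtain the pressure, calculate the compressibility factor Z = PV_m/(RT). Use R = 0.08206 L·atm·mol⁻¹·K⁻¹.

Z ≈ 0.8168

P = RT/(V_m − b) − a/V_m² = (0.08206)(323.6)/(0.735 − 0.0644) − 5.45/(0.735)²
  = 26.555/0.67060 − 10.088 = 39.599 − 10.088 = 29.511 atm
Z = PV_m/(RT) = (29.511)(0.735)/((0.08206)(323.6)) = 21.691/26.555 = 0.8168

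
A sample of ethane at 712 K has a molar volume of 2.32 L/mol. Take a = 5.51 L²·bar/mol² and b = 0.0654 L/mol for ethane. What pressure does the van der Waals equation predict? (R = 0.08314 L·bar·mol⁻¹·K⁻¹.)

P ≈ 25.23 bar

P = RT/(V_m − b) − a/V_m²
RT/(V_m − b) = (0.08314)(712)/(2.32 − 0.0654) = 59.196/2.2546 = 26.256 bar
a/V_m² = 5.51/(2.32)² = 1.0237 bar
P = 26.256 − 1.0237 = 25.23 bar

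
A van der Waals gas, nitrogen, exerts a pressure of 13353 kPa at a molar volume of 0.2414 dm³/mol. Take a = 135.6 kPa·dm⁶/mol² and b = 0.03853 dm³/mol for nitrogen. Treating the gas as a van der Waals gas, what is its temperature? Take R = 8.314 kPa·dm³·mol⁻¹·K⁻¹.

T = (P + a/V_m²)(V_m − b)/R
P + a/V_m² = 13353 + 135.6/(0.2414)² = 15680 kPa
V_m − b = 0.2414 − 0.03853 = 0.20287 dm³/mol
T = (15680)(0.20287)/8.314 = 382.6 K

T ≈ 382.6 K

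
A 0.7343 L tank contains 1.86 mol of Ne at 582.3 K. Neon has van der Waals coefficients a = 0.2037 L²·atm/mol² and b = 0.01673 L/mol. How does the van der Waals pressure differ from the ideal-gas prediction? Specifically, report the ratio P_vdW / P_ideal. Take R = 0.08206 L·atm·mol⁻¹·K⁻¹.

Ideal: P_ideal = nRT/V = (1.86)(0.08206)(582.3)/0.7343 = 121.037 atm
vdW: P = nRT/(V − nb) − a n²/V² = 88.8774/0.703182 − 0.704721/0.539196 = 126.393 − 1.30698 = 125.086 atm
Ratio = 125.086/121.037 = 1.033

P_vdW / P_ideal ≈ 1.033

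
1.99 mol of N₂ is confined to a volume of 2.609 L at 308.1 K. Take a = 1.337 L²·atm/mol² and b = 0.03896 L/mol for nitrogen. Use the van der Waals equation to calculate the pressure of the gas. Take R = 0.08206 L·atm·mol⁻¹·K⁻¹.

P = nRT/(V − nb) − a n²/V²
nRT/(V − nb) = (1.99)(0.08206)(308.1)/(2.609 − 1.99×0.03896) = 50.313/2.5315 = 19.875 atm
a n²/V² = (1.337)(1.99)²/(2.609)² = 0.77784 atm
P = 19.875 − 0.77784 = 19.10 atm

P ≈ 19.10 atm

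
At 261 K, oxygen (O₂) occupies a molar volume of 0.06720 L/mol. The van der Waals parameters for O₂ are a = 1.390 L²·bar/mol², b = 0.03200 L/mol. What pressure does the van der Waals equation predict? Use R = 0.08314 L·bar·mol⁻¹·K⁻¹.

P ≈ 308.7 bar

P = RT/(V_m − b) − a/V_m²
RT/(V_m − b) = (0.08314)(261)/(0.06720 − 0.03200) = 21.700/0.035200 = 616.48 bar
a/V_m² = 1.390/(0.06720)² = 307.81 bar
P = 616.48 − 307.81 = 308.7 bar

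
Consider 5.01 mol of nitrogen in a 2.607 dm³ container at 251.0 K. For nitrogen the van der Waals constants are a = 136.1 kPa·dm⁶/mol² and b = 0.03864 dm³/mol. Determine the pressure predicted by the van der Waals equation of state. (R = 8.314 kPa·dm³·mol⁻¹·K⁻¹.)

P = nRT/(V − nb) − a n²/V²
nRT/(V − nb) = (5.01)(8.314)(251.0)/(2.607 − 5.01×0.03864) = 10455/2.4134 = 4332.1 kPa
a n²/V² = (136.1)(5.01)²/(2.607)² = 502.63 kPa
P = 4332.1 − 502.63 = 3829 kPa

P ≈ 3829 kPa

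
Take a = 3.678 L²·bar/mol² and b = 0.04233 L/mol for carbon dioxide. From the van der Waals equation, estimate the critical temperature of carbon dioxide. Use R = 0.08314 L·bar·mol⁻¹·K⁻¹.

For a van der Waals gas, T_c = 8a/(27Rb).
T_c = 8×3.678/(27×0.08314×0.04233) = 29.424/0.095022 = 309.7 K

T_c ≈ 309.7 K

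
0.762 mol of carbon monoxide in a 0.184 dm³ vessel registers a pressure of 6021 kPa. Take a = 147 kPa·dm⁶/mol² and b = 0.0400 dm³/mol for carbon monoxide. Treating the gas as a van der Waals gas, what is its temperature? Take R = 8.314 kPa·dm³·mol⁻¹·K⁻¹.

T = (P + a n²/V²)(V − nb)/(nR)
P + a n²/V² = 6021 + (147)(0.762)²/(0.184)² = 8542.1 kPa
V − nb = 0.184 − (0.762)(0.0400) = 0.15352 dm³
T = (8542.1)(0.15352)/((0.762)(8.314)) = 207.0 K

T ≈ 207.0 K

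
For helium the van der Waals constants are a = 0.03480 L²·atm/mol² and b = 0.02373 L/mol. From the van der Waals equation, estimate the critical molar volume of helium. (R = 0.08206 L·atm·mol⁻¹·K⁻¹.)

For a van der Waals gas, V_m,c = 3b.
V_m,c = 3×0.02373 = 0.07119 L/mol

V_m,c ≈ 0.07119 L/mol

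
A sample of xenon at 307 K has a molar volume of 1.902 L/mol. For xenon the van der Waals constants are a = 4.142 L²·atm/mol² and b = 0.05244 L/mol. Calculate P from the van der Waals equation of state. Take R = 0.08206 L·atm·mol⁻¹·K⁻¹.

P = RT/(V_m − b) − a/V_m²
RT/(V_m − b) = (0.08206)(307)/(1.902 − 0.05244) = 25.192/1.8496 = 13.620 atm
a/V_m² = 4.142/(1.902)² = 1.1450 atm
P = 13.620 − 1.1450 = 12.48 atm

P ≈ 12.48 atm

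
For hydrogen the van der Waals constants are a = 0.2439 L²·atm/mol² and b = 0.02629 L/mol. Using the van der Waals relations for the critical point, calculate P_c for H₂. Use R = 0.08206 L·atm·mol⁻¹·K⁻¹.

For a van der Waals gas, P_c = a/(27b²).
P_c = 0.2439/(27×(0.02629)²) = 0.2439/0.018661 = 13.07 atm

P_c ≈ 13.07 atm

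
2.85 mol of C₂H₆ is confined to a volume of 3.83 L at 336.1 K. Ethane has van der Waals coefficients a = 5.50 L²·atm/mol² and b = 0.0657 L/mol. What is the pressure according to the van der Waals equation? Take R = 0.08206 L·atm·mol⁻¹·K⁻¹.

P = nRT/(V − nb) − a n²/V²
nRT/(V − nb) = (2.85)(0.08206)(336.1)/(3.83 − 2.85×0.0657) = 78.604/3.6428 = 21.578 atm
a n²/V² = (5.50)(2.85)²/(3.83)² = 3.0455 atm
P = 21.578 − 3.0455 = 18.53 atm

P ≈ 18.53 atm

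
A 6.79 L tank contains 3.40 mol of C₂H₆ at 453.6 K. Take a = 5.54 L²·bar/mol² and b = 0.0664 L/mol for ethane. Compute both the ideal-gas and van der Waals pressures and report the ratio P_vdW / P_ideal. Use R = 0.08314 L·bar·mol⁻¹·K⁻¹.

P_vdW / P_ideal ≈ 0.9608

Ideal: P_ideal = nRT/V = (3.40)(0.08314)(453.6)/6.79 = 18.8839 bar
vdW: P = nRT/(V − nb) − a n²/V² = 128.222/6.56424 − 64.0424/46.1041 = 19.5334 − 1.38908 = 18.1443 bar
Ratio = 18.1443/18.8839 = 0.9608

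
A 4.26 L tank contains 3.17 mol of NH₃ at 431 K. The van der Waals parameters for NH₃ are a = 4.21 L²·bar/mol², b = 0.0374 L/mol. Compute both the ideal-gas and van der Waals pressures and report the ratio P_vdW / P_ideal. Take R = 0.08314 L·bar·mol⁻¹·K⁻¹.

Ideal: P_ideal = nRT/V = (3.17)(0.08314)(431)/4.26 = 26.6647 bar
vdW: P = nRT/(V − nb) − a n²/V² = 113.592/4.14144 − 42.3059/18.1476 = 27.4281 − 2.33121 = 25.0969 bar
Ratio = 25.0969/26.6647 = 0.9412

P_vdW / P_ideal ≈ 0.9412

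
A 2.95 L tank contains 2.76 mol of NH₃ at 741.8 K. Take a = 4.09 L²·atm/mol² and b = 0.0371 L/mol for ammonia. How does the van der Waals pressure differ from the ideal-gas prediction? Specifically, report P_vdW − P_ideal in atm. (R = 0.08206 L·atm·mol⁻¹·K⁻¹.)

Ideal: P_ideal = nRT/V = (2.76)(0.08206)(741.8)/2.95 = 56.9515 atm
vdW: P = nRT/(V − nb) − a n²/V² = 168.007/2.84760 − 31.1560/8.70250 = 58.9995 − 3.58012 = 55.4194 atm
ΔP = 55.4194 − 56.9515 = -1.532 atm

ΔP ≈ -1.532 atm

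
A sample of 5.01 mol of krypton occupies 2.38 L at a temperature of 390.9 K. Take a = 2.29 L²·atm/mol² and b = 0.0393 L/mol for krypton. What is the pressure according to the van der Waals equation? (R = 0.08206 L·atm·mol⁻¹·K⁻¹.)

P = nRT/(V − nb) − a n²/V²
nRT/(V − nb) = (5.01)(0.08206)(390.9)/(2.38 − 5.01×0.0393) = 160.71/2.1831 = 73.616 atm
a n²/V² = (2.29)(5.01)²/(2.38)² = 10.147 atm
P = 73.616 − 10.147 = 63.47 atm

P ≈ 63.47 atm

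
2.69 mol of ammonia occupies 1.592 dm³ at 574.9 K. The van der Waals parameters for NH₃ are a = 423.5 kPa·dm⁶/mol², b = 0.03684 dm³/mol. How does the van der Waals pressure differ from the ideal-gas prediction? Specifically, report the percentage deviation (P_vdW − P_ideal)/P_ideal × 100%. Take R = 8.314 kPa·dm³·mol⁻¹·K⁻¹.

Ideal: P_ideal = nRT/V = (2.69)(8.314)(574.9)/1.592 = 8076.28 kPa
vdW: P = nRT/(V − nb) − a n²/V² = 12857.4/1.49290 − 3064.49/2.53446 = 8612.37 − 1209.13 = 7403.24 kPa
% deviation = (7403.24 − 8076.28)/8076.28 × 100% = -8.33%

-8.33 %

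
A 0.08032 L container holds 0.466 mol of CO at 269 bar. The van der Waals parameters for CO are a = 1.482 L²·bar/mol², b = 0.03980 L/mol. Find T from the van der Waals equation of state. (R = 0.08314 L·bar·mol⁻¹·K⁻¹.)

T ≈ 508.4 K

T = (P + a n²/V²)(V − nb)/(nR)
P + a n²/V² = 269 + (1.482)(0.466)²/(0.08032)² = 318.89 bar
V − nb = 0.08032 − (0.466)(0.03980) = 0.061773 L
T = (318.89)(0.061773)/((0.466)(0.08314)) = 508.4 K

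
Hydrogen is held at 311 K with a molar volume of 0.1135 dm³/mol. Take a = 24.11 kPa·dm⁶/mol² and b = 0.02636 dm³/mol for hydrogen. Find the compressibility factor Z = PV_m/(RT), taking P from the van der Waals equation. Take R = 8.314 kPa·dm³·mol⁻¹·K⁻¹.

P = RT/(V_m − b) − a/V_m² = (8.314)(311)/(0.1135 − 0.02636) − 24.11/(0.1135)²
  = 2585.7/0.087140 − 1871.6 = 29673 − 1871.6 = 27801 kPa
Z = PV_m/(RT) = (27801)(0.1135)/((8.314)(311)) = 3155.4/2585.7 = 1.220

Z ≈ 1.220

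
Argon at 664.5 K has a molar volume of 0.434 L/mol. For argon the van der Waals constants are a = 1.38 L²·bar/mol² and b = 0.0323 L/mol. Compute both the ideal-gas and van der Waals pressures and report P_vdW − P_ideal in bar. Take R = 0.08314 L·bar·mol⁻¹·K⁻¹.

ΔP ≈ 2.91 bar

Ideal: P_ideal = RT/V_m = (0.08314)(664.5)/0.434 = 127.296 bar
vdW: P = RT/(V_m − b) − a/V_m² = 55.2465/0.401700 − 1.38/0.188356 = 137.532 − 7.32655 = 130.205 bar
ΔP = 130.205 − 127.296 = 2.91 bar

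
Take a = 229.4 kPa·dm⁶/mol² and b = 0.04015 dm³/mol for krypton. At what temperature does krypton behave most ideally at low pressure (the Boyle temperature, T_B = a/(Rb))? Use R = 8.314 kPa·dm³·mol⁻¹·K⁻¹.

T_B ≈ 687.2 K

For a van der Waals gas the second virial coefficient B₂ = b − a/(RT) vanishes at T_B = a/(Rb).
T_B = 229.4/(8.314×0.04015) = 229.4/0.33381 = 687.2 K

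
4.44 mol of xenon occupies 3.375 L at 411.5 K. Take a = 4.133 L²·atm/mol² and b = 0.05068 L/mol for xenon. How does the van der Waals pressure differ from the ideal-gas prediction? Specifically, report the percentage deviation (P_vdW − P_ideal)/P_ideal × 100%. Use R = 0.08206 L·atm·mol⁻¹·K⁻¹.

-8.96 %

Ideal: P_ideal = nRT/V = (4.44)(0.08206)(411.5)/3.375 = 44.4233 atm
vdW: P = nRT/(V − nb) − a n²/V² = 149.929/3.14998 − 81.4763/11.3906 = 47.5968 − 7.15294 = 40.4439 atm
% deviation = (40.4439 − 44.4233)/44.4233 × 100% = -8.96%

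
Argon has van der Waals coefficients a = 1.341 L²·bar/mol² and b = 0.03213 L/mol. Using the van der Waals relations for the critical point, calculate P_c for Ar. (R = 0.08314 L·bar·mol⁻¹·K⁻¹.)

P_c ≈ 48.11 bar

For a van der Waals gas, P_c = a/(27b²).
P_c = 1.341/(27×(0.03213)²) = 1.341/0.027873 = 48.11 bar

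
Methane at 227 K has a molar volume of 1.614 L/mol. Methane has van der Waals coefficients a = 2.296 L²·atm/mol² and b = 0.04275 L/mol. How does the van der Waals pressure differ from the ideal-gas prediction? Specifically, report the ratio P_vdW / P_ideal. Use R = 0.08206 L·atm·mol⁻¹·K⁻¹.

Ideal: P_ideal = RT/V_m = (0.08206)(227)/1.614 = 11.5413 atm
vdW: P = RT/(V_m − b) − a/V_m² = 18.6276/1.57125 − 2.296/2.60500 = 11.8553 − 0.881382 = 10.9739 atm
Ratio = 10.9739/11.5413 = 0.9508

P_vdW / P_ideal ≈ 0.9508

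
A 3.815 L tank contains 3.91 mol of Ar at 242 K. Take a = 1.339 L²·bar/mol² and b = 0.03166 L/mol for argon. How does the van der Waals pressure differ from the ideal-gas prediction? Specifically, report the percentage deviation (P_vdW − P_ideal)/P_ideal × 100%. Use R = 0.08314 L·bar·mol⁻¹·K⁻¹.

-3.47 %

Ideal: P_ideal = nRT/V = (3.91)(0.08314)(242)/3.815 = 20.6209 bar
vdW: P = nRT/(V − nb) − a n²/V² = 78.6687/3.69121 − 20.4708/14.5542 = 21.3124 − 1.40652 = 19.9059 bar
% deviation = (19.9059 − 20.6209)/20.6209 × 100% = -3.47%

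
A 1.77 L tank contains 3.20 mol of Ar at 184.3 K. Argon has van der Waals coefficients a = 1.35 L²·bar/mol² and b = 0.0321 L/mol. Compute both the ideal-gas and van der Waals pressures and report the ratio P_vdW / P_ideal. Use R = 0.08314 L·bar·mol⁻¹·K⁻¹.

Ideal: P_ideal = nRT/V = (3.20)(0.08314)(184.3)/1.77 = 27.7021 bar
vdW: P = nRT/(V − nb) − a n²/V² = 49.0326/1.66728 − 13.8240/3.13290 = 29.4087 − 4.41253 = 24.9962 bar
Ratio = 24.9962/27.7021 = 0.9023

P_vdW / P_ideal ≈ 0.9023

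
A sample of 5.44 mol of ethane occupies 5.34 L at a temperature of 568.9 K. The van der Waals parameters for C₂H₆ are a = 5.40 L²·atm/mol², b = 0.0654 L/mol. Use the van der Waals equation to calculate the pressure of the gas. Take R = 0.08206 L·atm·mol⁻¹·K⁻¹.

P = nRT/(V − nb) − a n²/V²
nRT/(V − nb) = (5.44)(0.08206)(568.9)/(5.34 − 5.44×0.0654) = 253.96/4.9842 = 50.953 atm
a n²/V² = (5.40)(5.44)²/(5.34)² = 5.6041 atm
P = 50.953 − 5.6041 = 45.35 atm

P ≈ 45.35 atm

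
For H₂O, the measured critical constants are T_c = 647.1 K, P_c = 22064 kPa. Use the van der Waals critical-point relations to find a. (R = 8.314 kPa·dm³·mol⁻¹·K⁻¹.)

a ≈ 553.4 kPa·dm⁶/mol²

From T_c = 8a/(27Rb) and P_c = a/(27b²): a = 27 R² T_c²/(64 P_c).
a = 27×(8.314)²×(647.1)²/(64×22064) = 781495720/1412096 = 553.4 kPa·dm⁶/mol²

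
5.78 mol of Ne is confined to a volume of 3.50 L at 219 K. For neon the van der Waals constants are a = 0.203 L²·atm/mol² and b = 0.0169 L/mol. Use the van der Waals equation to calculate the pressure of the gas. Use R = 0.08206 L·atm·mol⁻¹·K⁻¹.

P ≈ 29.98 atm

P = nRT/(V − nb) − a n²/V²
nRT/(V − nb) = (5.78)(0.08206)(219)/(3.50 − 5.78×0.0169) = 103.87/3.4023 = 30.529 atm
a n²/V² = (0.203)(5.78)²/(3.50)² = 0.55362 atm
P = 30.529 − 0.55362 = 29.98 atm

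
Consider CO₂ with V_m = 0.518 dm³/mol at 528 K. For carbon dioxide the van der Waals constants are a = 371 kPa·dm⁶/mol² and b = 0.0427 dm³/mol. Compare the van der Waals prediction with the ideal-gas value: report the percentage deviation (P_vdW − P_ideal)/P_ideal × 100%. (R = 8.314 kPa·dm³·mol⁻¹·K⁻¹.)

-7.33 %

Ideal: P_ideal = RT/V_m = (8.314)(528)/0.518 = 8474.50 kPa
vdW: P = RT/(V_m − b) − a/V_m² = 4389.79/0.475300 − 371/0.268324 = 9235.83 − 1382.66 = 7853.17 kPa
% deviation = (7853.17 − 8474.50)/8474.50 × 100% = -7.33%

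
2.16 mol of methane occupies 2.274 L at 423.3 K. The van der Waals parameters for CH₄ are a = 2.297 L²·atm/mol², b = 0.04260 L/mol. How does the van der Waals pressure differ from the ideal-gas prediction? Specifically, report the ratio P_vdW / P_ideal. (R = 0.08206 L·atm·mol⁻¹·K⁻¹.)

Ideal: P_ideal = nRT/V = (2.16)(0.08206)(423.3)/2.274 = 32.9946 atm
vdW: P = nRT/(V − nb) − a n²/V² = 75.0298/2.18198 − 10.7169/5.17108 = 34.3861 − 2.07247 = 32.3136 atm
Ratio = 32.3136/32.9946 = 0.9794

P_vdW / P_ideal ≈ 0.9794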